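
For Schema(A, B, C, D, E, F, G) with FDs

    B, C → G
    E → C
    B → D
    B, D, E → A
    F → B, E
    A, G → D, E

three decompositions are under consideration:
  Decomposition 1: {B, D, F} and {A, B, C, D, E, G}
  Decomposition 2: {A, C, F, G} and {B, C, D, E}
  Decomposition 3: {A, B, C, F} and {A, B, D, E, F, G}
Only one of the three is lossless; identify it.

Decomposition 1: common = {B, D}, closure = {B, D} → lossy.
Decomposition 2: common = {C}, closure = {C} → lossy.
Decomposition 3: common = {A, B, F}, closure = {A, B, C, D, E, F, G} → lossless.

Decomposition 3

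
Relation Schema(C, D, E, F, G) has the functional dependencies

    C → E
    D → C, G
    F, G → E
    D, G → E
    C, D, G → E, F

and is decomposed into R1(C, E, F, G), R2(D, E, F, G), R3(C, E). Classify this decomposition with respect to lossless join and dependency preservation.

Lossless test (chase): applying each FD to every pair of rows produces no changes in the tableau, so no row becomes fully distinguished — the join is lossy.
Dependency preservation: the restricted closure of {D} across the fragments never reaches {C, G}, so D → C, G cannot be enforced without a join — not preserved.

lossy and not dependency-preserving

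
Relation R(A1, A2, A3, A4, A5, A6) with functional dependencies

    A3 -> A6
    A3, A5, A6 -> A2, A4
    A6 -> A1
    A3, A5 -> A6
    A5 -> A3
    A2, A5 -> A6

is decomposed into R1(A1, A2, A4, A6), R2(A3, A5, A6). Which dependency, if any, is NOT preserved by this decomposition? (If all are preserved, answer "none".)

Check A3, A5, A6 → A2, A4: no single fragment contains all of {A2, A3, A4, A5, A6}, and the restricted closure of {A3, A5, A6} across the fragments never reaches {A2, A4}.
A3 → A6 is preserved.
A6 → A1 is preserved.
A3, A5 → A6 is preserved.
A5 → A3 is preserved.
A2, A5 → A6 is preserved.

A3, A5, A6 -> A2, A4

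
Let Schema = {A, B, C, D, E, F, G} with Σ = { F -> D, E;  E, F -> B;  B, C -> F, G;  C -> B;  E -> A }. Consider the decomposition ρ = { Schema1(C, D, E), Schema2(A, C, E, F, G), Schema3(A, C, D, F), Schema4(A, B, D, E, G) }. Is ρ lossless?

No

Chase test. Columns are A, B, C, D, E, F, G; row i has aⱼ where attribute j ∈ Schemai, else bᵢⱼ.
Initial tableau (one row per fragment):
  row 1: b11 b12 a3 a4 a5 b16 b17
  row 2: a1 b22 a3 b24 a5 a6 a7
  row 3: a1 b32 a3 a4 b35 a6 b37
  row 4: a1 a2 b43 a4 a5 b46 a7
Rows 2 and 3 agree on F; apply F→D, E and equate their D, E entries.
Rows 2 and 3 agree on E, F; apply E, F→B and equate their B entries.
Rows 2 and 3 agree on B, C; apply B, C→F, G and equate their F, G entries.
Rows 1 and 2 agree on C; apply C→B and equate their B entries.
Rows 1 and 2 agree on E; apply E→A and equate their A entries.
Rows 1 and 2 agree on B, C; apply B, C→F, G and equate their F, G entries.
No row becomes fully distinguished — the join is lossy.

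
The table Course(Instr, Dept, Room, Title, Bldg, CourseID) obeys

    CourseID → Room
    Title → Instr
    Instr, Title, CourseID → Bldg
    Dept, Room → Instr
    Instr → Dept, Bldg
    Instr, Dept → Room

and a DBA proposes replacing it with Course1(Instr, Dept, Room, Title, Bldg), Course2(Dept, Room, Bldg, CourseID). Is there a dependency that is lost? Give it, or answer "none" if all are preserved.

none

CourseID → Room lies within Course2.
Title → Instr lies within Course1.
Instr, Title, CourseID → Bldg: restricted closure across fragments reaches Bldg.
Dept, Room → Instr lies within Course1.
Instr → Dept, Bldg lies within Course1.
Instr, Dept → Room lies within Course1.
Every dependency is enforceable on the fragments, so the decomposition is dependency-preserving.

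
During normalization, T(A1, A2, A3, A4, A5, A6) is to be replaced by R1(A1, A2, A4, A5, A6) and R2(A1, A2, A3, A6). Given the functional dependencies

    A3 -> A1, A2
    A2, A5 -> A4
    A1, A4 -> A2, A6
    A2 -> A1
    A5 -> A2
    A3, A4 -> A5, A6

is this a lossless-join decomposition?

Common attributes: R1 ∩ R2 = {A1, A2, A6}.
No dependency enlarges {A1, A2, A6}, so (A1, A2, A6)⁺ = {A1, A2, A6}.
The closure contains neither all of R1 = {A1, A2, A4, A5, A6} nor all of R2 = {A1, A2, A3, A6}, so the common attributes are not a superkey of either fragment. The join is lossy.

No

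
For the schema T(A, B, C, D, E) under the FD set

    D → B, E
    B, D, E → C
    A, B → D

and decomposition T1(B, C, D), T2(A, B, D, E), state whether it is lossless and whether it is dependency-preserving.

lossless and dependency-preserving

Lossless test: (B, D)⁺ = {B, C, D, E}, which contains all of one fragment — lossless.
Dependency preservation: B, D, E → C is not contained in any single fragment, but the restricted closure of its left-hand side across the fragments still reaches the right-hand side; the remaining FDs each lie inside some fragment. All dependencies are preserved.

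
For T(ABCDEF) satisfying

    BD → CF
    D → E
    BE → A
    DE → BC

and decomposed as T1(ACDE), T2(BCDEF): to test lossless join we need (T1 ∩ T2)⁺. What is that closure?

ABCDEF

T1 ∩ T2 = {CDE}.
DE → BC applies, adding B
BD → CF applies, adding F
BE → A applies, adding A
Closure: {ABCDEF}.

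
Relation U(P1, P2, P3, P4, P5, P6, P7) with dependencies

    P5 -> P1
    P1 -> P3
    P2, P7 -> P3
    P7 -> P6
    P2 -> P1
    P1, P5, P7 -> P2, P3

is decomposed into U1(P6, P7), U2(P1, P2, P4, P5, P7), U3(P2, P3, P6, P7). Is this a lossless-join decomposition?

Chase test. Columns are P1, P2, P3, P4, P5, P6, P7; row i has aⱼ where attribute j ∈ Ui, else bᵢⱼ.
Initial tableau (one row per fragment):
  row 1: b11 b12 b13 b14 b15 a6 a7
  row 2: a1 a2 b23 a4 a5 b26 a7
  row 3: b31 a2 a3 b34 b35 a6 a7
Rows 2 and 3 agree on P2, P7; apply P2, P7→P3 and equate their P3 entries.
Rows 1 and 2 agree on P7; apply P7→P6 and equate their P6 entries.
Rows 2 and 3 agree on P2; apply P2→P1 and equate their P1 entries.
Row 2 is now all distinguished symbols — the join is lossless.

Yes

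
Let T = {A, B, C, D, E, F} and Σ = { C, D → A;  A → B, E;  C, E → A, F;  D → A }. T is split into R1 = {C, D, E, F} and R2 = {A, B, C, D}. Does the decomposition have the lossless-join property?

Common attributes: R1 ∩ R2 = {C, D}.
Closure of {C, D}: C, D → A applies, adding A; A → B, E applies, adding B, E; C, E → A, F applies, adding F. So (C, D)⁺ = {A, B, C, D, E, F}.
This closure contains every attribute of R1, so R1 ∩ R2 → R1. The join is lossless.

Yes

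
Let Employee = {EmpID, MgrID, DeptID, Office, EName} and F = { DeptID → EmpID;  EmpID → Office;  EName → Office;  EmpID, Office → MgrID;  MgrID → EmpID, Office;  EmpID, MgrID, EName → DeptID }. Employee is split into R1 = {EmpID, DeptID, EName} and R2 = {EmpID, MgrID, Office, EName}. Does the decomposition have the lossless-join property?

Yes

Common attributes: R1 ∩ R2 = {EmpID, EName}.
Closure of {EmpID, EName}: EmpID → Office applies, adding Office; EmpID, Office → MgrID applies, adding MgrID; EmpID, MgrID, EName → DeptID applies, adding DeptID. So (EmpID, EName)⁺ = {EmpID, MgrID, DeptID, Office, EName}.
This closure contains every attribute of R1, so R1 ∩ R2 → R1. The join is lossless.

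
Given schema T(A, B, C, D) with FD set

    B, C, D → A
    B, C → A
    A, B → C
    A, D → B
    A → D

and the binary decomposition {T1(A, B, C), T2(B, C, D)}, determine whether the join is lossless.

Yes

Common attributes: T1 ∩ T2 = {B, C}.
Closure of {B, C}: B, C → A applies, adding A; A → D applies, adding D. So (B, C)⁺ = {A, B, C, D}.
This closure contains every attribute of T1, so T1 ∩ T2 → T1. The join is lossless.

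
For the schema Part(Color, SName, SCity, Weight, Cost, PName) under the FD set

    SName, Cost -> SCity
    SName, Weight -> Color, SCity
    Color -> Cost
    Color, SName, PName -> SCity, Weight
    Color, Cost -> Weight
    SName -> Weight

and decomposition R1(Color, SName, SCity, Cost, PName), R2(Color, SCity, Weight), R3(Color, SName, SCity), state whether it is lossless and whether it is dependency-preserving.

lossless and dependency-preserving

Lossless test (chase): Rows 1 and 2 agree on Color; apply Color→Cost and equate their Cost entries. Rows 1 and 3 agree on Color; apply Color→Cost and equate their Cost entries. Rows 1 and 2 agree on Color, Cost; apply Color, Cost→Weight and equate their Weight entries. Rows 1 and 3 agree on Color, Cost; apply Color, Cost→Weight and equate their Weight entries. Row 1 is now all distinguished symbols — the join is lossless.
Dependency preservation: SName, Weight → Color, SCity; Color, SName, PName → SCity, Weight; Color, Cost → Weight; SName → Weight are not contained in any single fragment, but the restricted closure of each left-hand side across the fragments still reaches the right-hand side; the remaining FDs each lie inside some fragment. All dependencies are preserved.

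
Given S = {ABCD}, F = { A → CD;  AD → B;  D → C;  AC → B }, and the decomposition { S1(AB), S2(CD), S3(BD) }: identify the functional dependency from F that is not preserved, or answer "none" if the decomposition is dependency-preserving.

Check A → CD: no single fragment contains all of {ACD}, and the restricted closure of {A} across the fragments never reaches {CD}.
AD → B is preserved.
D → C is preserved.
AC → B is preserved.

A → CD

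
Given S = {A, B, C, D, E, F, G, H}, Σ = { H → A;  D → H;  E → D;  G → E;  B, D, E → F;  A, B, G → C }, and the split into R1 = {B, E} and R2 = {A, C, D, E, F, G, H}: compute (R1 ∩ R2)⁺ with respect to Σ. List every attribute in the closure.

R1 ∩ R2 = {E}.
E → D applies, adding D
D → H applies, adding H
H → A applies, adding A
Closure: {A, D, E, H}.

A, D, E, H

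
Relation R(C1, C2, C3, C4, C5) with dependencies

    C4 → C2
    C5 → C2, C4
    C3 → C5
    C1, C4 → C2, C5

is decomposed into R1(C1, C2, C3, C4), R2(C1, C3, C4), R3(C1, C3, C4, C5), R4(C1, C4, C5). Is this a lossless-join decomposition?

Chase test. Columns are C1, C2, C3, C4, C5; row i has aⱼ where attribute j ∈ Ri, else bᵢⱼ.
Initial tableau (one row per fragment):
  row 1: a1 a2 a3 a4 b15
  row 2: a1 b22 a3 a4 b25
  row 3: a1 b32 a3 a4 a5
  row 4: a1 b42 b43 a4 a5
Rows 1 and 2 agree on C4; apply C4→C2 and equate their C2 entries.
Rows 1 and 3 agree on C4; apply C4→C2 and equate their C2 entries.
Rows 1 and 4 agree on C4; apply C4→C2 and equate their C2 entries.
Rows 1 and 2 agree on C3; apply C3→C5 and equate their C5 entries.
Rows 1 and 3 agree on C3; apply C3→C5 and equate their C5 entries.
Row 1 is now all distinguished symbols — the join is lossless.

Yes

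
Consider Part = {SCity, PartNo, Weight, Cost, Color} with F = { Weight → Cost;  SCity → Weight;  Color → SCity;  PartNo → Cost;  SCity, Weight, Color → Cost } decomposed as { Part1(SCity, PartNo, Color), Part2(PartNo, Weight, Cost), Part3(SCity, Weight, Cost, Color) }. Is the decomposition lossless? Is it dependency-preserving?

lossless and dependency-preserving

Lossless test (chase): Rows 1 and 3 agree on SCity; apply SCity→Weight and equate their Weight entries. Rows 1 and 2 agree on PartNo; apply PartNo→Cost and equate their Cost entries. Row 1 is now all distinguished symbols — the join is lossless.
Dependency preservation: every FD's attributes lie within a single fragment, so each can be enforced locally — preserved.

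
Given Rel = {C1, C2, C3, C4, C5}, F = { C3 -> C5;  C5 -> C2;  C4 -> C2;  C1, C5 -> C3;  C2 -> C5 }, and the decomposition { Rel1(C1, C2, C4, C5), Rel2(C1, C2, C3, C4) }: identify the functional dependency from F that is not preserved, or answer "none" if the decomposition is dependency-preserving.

C3 → C5: restricted closure across fragments reaches C5.
C5 → C2 lies within Rel1.
C4 → C2 lies within Rel1.
C1, C5 → C3: restricted closure across fragments reaches C3.
C2 → C5 lies within Rel1.
Every dependency is enforceable on the fragments, so the decomposition is dependency-preserving.

none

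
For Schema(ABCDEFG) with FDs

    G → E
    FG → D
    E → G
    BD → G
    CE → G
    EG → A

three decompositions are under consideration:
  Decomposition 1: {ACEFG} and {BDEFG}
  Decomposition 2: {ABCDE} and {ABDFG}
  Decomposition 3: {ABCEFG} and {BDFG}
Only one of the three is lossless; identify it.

Decomposition 3

Decomposition 1: common = {EFG}, closure = {ADEFG} → lossy.
Decomposition 2: common = {ABD}, closure = {ABDEG} → lossy.
Decomposition 3: common = {BFG}, closure = {ABDEFG} → lossless.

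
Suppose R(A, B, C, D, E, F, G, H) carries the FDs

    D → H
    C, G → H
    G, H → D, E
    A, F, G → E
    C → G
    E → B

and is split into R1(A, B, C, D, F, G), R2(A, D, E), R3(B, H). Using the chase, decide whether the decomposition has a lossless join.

No

Chase test. Columns are A, B, C, D, E, F, G, H; row i has aⱼ where attribute j ∈ Ri, else bᵢⱼ.
Initial tableau (one row per fragment):
  row 1: a1 a2 a3 a4 b15 a6 a7 b18
  row 2: a1 b22 b23 a4 a5 b26 b27 b28
  row 3: b31 a2 b33 b34 b35 b36 b37 a8
Rows 1 and 2 agree on D; apply D→H and equate their H entries.
No row becomes fully distinguished — the join is lossy.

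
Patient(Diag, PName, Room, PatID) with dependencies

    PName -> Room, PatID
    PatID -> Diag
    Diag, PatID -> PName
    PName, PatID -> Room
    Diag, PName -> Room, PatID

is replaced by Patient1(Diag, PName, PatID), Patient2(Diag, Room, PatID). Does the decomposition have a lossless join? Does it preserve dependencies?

lossless and dependency-preserving

Lossless test: (Diag, PatID)⁺ = {Diag, PName, Room, PatID}, which contains all of one fragment — lossless.
Dependency preservation: PName → Room, PatID; PName, PatID → Room; Diag, PName → Room, PatID are not contained in any single fragment, but the restricted closure of each left-hand side across the fragments still reaches the right-hand side; the remaining FDs each lie inside some fragment. All dependencies are preserved.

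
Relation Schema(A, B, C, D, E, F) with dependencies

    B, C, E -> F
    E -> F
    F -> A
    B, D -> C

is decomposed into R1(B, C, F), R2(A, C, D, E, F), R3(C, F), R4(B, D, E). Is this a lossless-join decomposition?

Chase test. Columns are A, B, C, D, E, F; row i has aⱼ where attribute j ∈ Ri, else bᵢⱼ.
Initial tableau (one row per fragment):
  row 1: b11 a2 a3 b14 b15 a6
  row 2: a1 b22 a3 a4 a5 a6
  row 3: b31 b32 a3 b34 b35 a6
  row 4: b41 a2 b43 a4 a5 b46
Rows 2 and 4 agree on E; apply E→F and equate their F entries.
Rows 1 and 2 agree on F; apply F→A and equate their A entries.
Rows 1 and 3 agree on F; apply F→A and equate their A entries.
Rows 1 and 4 agree on F; apply F→A and equate their A entries.
No row becomes fully distinguished — the join is lossy.

No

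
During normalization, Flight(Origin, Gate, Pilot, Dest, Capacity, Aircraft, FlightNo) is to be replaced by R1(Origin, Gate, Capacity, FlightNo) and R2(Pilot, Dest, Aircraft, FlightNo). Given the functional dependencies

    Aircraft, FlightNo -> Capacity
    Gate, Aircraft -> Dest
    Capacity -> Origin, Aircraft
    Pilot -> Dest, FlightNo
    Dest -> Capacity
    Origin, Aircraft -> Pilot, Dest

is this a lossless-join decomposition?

No

Common attributes: R1 ∩ R2 = {FlightNo}.
No dependency enlarges {FlightNo}, so (FlightNo)⁺ = {FlightNo}.
The closure contains neither all of R1 = {Origin, Gate, Capacity, FlightNo} nor all of R2 = {Pilot, Dest, Aircraft, FlightNo}, so the common attributes are not a superkey of either fragment. The join is lossy.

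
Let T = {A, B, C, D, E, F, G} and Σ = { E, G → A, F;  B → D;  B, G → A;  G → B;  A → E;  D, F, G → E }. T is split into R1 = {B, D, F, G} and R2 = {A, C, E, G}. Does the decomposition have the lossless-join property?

Common attributes: R1 ∩ R2 = {G}.
Closure of {G}: G → B applies, adding B; B → D applies, adding D; B, G → A applies, adding A; A → E applies, adding E; E, G → A, F applies, adding F. So (G)⁺ = {A, B, D, E, F, G}.
This closure contains every attribute of R1, so R1 ∩ R2 → R1. The join is lossless.

Yes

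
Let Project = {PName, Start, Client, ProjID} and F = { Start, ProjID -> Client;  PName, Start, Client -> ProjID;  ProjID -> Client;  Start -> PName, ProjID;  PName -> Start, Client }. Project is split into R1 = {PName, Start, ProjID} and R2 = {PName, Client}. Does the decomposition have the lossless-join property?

Yes

Common attributes: R1 ∩ R2 = {PName}.
Closure of {PName}: PName → Start, Client applies, adding Start, Client; PName, Start, Client → ProjID applies, adding ProjID. So (PName)⁺ = {PName, Start, Client, ProjID}.
This closure contains every attribute of R1, so R1 ∩ R2 → R1. The join is lossless.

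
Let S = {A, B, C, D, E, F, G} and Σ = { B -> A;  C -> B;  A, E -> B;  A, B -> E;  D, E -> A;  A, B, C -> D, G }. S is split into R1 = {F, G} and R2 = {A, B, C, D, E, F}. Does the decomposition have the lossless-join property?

Common attributes: R1 ∩ R2 = {F}.
No dependency enlarges {F}, so (F)⁺ = {F}.
The closure contains neither all of R1 = {F, G} nor all of R2 = {A, B, C, D, E, F}, so the common attributes are not a superkey of either fragment. The join is lossy.

No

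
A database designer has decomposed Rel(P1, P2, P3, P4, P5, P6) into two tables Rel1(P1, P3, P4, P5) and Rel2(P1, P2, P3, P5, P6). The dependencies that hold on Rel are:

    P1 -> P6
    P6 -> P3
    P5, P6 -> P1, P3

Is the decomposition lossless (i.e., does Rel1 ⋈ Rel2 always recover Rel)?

No

Common attributes: Rel1 ∩ Rel2 = {P1, P3, P5}.
Closure of {P1, P3, P5}: P1 → P6 applies, adding P6. So (P1, P3, P5)⁺ = {P1, P3, P5, P6}.
The closure contains neither all of Rel1 = {P1, P3, P4, P5} nor all of Rel2 = {P1, P2, P3, P5, P6}, so the common attributes are not a superkey of either fragment. The join is lossy.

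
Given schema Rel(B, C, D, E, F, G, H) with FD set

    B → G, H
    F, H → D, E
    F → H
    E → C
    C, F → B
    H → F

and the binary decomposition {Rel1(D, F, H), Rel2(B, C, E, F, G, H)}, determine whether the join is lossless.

Yes

Common attributes: Rel1 ∩ Rel2 = {F, H}.
Closure of {F, H}: F, H → D, E applies, adding D, E; E → C applies, adding C; C, F → B applies, adding B; B → G, H applies, adding G. So (F, H)⁺ = {B, C, D, E, F, G, H}.
This closure contains every attribute of Rel1, so Rel1 ∩ Rel2 → Rel1. The join is lossless.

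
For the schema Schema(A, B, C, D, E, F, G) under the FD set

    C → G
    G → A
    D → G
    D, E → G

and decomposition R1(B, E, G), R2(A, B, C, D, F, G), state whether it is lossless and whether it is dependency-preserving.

Lossless test: (B, G)⁺ = {A, B, G}, which is a superkey of neither fragment — lossy.
Dependency preservation: D, E → G is not contained in any single fragment, but the restricted closure of its left-hand side across the fragments still reaches the right-hand side; the remaining FDs each lie inside some fragment. All dependencies are preserved.

lossy but dependency-preserving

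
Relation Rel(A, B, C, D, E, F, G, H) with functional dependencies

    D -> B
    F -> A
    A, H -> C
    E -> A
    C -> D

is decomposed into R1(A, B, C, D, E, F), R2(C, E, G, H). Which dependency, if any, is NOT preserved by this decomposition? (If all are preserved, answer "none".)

Check A, H → C: no single fragment contains all of {A, C, H}, and the restricted closure of {A, H} across the fragments never reaches {C}.
D → B is preserved.
F → A is preserved.
E → A is preserved.
C → D is preserved.

A, H -> C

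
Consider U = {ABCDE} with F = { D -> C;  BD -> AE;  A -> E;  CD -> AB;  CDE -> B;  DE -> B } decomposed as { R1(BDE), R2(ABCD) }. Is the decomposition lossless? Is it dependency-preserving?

lossless but not dependency-preserving

Lossless test: (BD)⁺ = {ABCDE}, which contains all of one fragment — lossless.
Dependency preservation: the restricted closure of {A} across the fragments never reaches {E}, so A → E cannot be enforced without a join — not preserved.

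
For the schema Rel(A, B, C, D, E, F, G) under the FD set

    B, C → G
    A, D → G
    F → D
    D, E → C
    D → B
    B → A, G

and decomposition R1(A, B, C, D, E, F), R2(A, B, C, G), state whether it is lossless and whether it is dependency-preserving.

Lossless test: (A, B, C)⁺ = {A, B, C, G}, which contains all of one fragment — lossless.
Dependency preservation: A, D → G is not contained in any single fragment, but the restricted closure of its left-hand side across the fragments still reaches the right-hand side; the remaining FDs each lie inside some fragment. All dependencies are preserved.

lossless and dependency-preserving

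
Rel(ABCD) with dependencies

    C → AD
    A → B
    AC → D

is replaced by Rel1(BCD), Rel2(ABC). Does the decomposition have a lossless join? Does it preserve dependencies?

lossless and dependency-preserving

Lossless test: (BC)⁺ = {ABCD}, which contains all of one fragment — lossless.
Dependency preservation: C → AD; AC → D are not contained in any single fragment, but the restricted closure of each left-hand side across the fragments still reaches the right-hand side; the remaining FDs each lie inside some fragment. All dependencies are preserved.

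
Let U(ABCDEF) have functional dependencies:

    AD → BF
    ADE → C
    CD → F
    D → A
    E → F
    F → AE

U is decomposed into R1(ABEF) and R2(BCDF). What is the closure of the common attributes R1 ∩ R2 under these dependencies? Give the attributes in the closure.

R1 ∩ R2 = {BF}.
F → AE applies, adding AE
Closure: {ABEF}.

ABEF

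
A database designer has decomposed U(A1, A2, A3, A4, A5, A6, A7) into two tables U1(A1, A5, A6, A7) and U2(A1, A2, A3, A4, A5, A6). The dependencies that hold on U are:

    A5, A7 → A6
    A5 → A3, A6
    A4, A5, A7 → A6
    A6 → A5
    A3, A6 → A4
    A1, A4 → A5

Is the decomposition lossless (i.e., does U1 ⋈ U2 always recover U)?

Common attributes: U1 ∩ U2 = {A1, A5, A6}.
Closure of {A1, A5, A6}: A5 → A3, A6 applies, adding A3; A3, A6 → A4 applies, adding A4. So (A1, A5, A6)⁺ = {A1, A3, A4, A5, A6}.
The closure contains neither all of U1 = {A1, A5, A6, A7} nor all of U2 = {A1, A2, A3, A4, A5, A6}, so the common attributes are not a superkey of either fragment. The join is lossy.

No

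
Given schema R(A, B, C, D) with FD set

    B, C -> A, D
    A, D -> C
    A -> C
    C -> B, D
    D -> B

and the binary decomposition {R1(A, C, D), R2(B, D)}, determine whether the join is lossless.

Yes

Common attributes: R1 ∩ R2 = {D}.
Closure of {D}: D → B applies, adding B. So (D)⁺ = {B, D}.
This closure contains every attribute of R2, so R1 ∩ R2 → R2. The join is lossless.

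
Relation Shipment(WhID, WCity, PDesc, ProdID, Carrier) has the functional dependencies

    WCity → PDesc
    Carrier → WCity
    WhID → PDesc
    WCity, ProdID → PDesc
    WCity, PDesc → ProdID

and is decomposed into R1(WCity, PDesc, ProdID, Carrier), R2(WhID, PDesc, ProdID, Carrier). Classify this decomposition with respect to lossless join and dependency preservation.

lossless and dependency-preserving

Lossless test: (PDesc, ProdID, Carrier)⁺ = {WCity, PDesc, ProdID, Carrier}, which contains all of one fragment — lossless.
Dependency preservation: every FD's attributes lie within a single fragment, so each can be enforced locally — preserved.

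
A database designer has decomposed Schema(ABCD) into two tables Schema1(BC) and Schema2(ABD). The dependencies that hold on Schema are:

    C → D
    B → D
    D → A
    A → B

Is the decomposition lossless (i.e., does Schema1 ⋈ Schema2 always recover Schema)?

Yes

Common attributes: Schema1 ∩ Schema2 = {B}.
Closure of {B}: B → D applies, adding D; D → A applies, adding A. So (B)⁺ = {ABD}.
This closure contains every attribute of Schema2, so Schema1 ∩ Schema2 → Schema2. The join is lossless.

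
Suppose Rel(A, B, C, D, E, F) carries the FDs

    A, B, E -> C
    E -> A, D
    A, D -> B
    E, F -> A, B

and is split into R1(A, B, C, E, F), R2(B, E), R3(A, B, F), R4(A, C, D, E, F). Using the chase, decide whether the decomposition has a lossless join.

Yes

Chase test. Columns are A, B, C, D, E, F; row i has aⱼ where attribute j ∈ Ri, else bᵢⱼ.
Initial tableau (one row per fragment):
  row 1: a1 a2 a3 b14 a5 a6
  row 2: b21 a2 b23 b24 a5 b26
  row 3: a1 a2 b33 b34 b35 a6
  row 4: a1 b42 a3 a4 a5 a6
Rows 1 and 2 agree on E; apply E→A, D and equate their A, D entries.
Rows 1 and 4 agree on E; apply E→A, D and equate their A, D entries.
Rows 1 and 4 agree on A, D; apply A, D→B and equate their B entries.
Rows 1 and 2 agree on A, B, E; apply A, B, E→C and equate their C entries.
Row 1 is now all distinguished symbols — the join is lossless.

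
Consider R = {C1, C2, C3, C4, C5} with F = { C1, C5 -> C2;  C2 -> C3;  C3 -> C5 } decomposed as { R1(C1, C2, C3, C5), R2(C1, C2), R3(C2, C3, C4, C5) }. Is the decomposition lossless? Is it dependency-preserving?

lossy but dependency-preserving

Lossless test (chase): Rows 1 and 2 agree on C2; apply C2→C3 and equate their C3 entries. Rows 1 and 2 agree on C3; apply C3→C5 and equate their C5 entries. No row becomes fully distinguished — the join is lossy.
Dependency preservation: every FD's attributes lie within a single fragment, so each can be enforced locally — preserved.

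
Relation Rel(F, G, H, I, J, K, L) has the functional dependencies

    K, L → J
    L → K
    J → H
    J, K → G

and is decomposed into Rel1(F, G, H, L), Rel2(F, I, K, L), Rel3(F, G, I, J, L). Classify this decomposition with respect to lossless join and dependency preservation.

Lossless test (chase): Rows 1 and 2 agree on L; apply L→K and equate their K entries. Rows 1 and 3 agree on L; apply L→K and equate their K entries. Rows 1 and 2 agree on K, L; apply K, L→J and equate their J entries. Rows 1 and 3 agree on K, L; apply K, L→J and equate their J entries. Rows 1 and 2 agree on J; apply J→H and equate their H entries. Rows 1 and 3 agree on J; apply J→H and equate their H entries. Rows 1 and 2 agree on J, K; apply J, K→G and equate their G entries. Row 2 is now all distinguished symbols — the join is lossless.
Dependency preservation: the restricted closure of {J} across the fragments never reaches {H}, so J → H cannot be enforced without a join — not preserved.

lossless but not dependency-preserving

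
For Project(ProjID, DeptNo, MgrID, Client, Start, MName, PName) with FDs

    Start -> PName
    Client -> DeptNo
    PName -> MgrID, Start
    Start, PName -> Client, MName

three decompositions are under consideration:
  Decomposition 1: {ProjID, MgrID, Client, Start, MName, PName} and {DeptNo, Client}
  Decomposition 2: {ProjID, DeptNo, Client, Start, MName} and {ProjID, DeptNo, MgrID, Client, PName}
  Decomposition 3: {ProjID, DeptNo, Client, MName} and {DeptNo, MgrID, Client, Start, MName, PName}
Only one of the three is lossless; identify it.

Decomposition 1

Decomposition 1: common = {Client}, closure = {DeptNo, Client} → lossless.
Decomposition 2: common = {ProjID, DeptNo, Client}, closure = {ProjID, DeptNo, Client} → lossy.
Decomposition 3: common = {DeptNo, Client, MName}, closure = {DeptNo, Client, MName} → lossy.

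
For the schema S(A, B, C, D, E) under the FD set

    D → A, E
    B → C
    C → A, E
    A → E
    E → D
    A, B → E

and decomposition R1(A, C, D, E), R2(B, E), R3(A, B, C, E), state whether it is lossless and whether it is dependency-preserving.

Lossless test (chase): Rows 2 and 3 agree on B; apply B→C and equate their C entries. Rows 1 and 2 agree on C; apply C→A, E and equate their A, E entries. Rows 1 and 2 agree on E; apply E→D and equate their D entries. Rows 1 and 3 agree on E; apply E→D and equate their D entries. Row 2 is now all distinguished symbols — the join is lossless.
Dependency preservation: every FD's attributes lie within a single fragment, so each can be enforced locally — preserved.

lossless and dependency-preserving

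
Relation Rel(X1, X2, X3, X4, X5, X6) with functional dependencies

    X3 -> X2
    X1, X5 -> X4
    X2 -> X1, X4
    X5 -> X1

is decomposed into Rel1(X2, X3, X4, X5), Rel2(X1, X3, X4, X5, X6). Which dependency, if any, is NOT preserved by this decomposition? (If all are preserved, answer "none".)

X2 -> X1, X4

Check X2 → X1, X4: no single fragment contains all of {X1, X2, X4}, and the restricted closure of {X2} across the fragments never reaches {X1, X4}.
X3 → X2 is preserved.
X1, X5 → X4 is preserved.
X5 → X1 is preserved.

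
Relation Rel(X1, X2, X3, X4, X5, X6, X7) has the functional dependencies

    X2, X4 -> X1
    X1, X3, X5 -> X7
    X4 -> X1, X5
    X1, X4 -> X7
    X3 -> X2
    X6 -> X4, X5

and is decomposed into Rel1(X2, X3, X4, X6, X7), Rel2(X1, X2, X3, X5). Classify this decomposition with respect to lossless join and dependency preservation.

Lossless test: (X2, X3)⁺ = {X2, X3}, which is a superkey of neither fragment — lossy.
Dependency preservation: the restricted closure of {X2, X4} across the fragments never reaches {X1}, so X2, X4 → X1 cannot be enforced without a join — not preserved.

lossy and not dependency-preserving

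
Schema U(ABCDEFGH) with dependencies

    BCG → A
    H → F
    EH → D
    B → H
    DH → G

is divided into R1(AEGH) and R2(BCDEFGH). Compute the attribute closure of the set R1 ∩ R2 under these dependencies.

R1 ∩ R2 = {EGH}.
H → F applies, adding F
EH → D applies, adding D
Closure: {DEFGH}.

DEFGH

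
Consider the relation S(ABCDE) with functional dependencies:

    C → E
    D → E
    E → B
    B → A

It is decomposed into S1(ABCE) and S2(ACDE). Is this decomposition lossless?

Common attributes: S1 ∩ S2 = {ACE}.
Closure of {ACE}: E → B applies, adding B. So (ACE)⁺ = {ABCE}.
This closure contains every attribute of S1, so S1 ∩ S2 → S1. The join is lossless.

Yes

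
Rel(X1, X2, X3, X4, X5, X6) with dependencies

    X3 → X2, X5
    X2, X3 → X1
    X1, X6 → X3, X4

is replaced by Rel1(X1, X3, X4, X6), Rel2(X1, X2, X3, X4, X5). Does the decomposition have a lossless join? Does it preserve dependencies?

lossless and dependency-preserving

Lossless test: (X1, X3, X4)⁺ = {X1, X2, X3, X4, X5}, which contains all of one fragment — lossless.
Dependency preservation: every FD's attributes lie within a single fragment, so each can be enforced locally — preserved.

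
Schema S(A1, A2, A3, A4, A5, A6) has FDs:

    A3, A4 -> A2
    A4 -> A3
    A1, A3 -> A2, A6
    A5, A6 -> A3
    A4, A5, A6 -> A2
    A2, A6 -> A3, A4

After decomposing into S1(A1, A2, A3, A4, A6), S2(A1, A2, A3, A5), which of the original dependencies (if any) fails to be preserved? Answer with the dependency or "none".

Check A5, A6 → A3: no single fragment contains all of {A3, A5, A6}, and the restricted closure of {A5, A6} across the fragments never reaches {A3}.
A3, A4 → A2 is preserved.
A4 → A3 is preserved.
A1, A3 → A2, A6 is preserved.
A4, A5, A6 → A2 is preserved.
A2, A6 → A3, A4 is preserved.

A5, A6 -> A3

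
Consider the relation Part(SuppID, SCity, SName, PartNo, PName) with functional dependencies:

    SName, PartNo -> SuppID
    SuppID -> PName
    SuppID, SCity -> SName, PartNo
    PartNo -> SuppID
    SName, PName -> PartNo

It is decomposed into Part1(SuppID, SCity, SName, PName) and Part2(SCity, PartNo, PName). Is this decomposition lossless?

No

Common attributes: Part1 ∩ Part2 = {SCity, PName}.
No dependency enlarges {SCity, PName}, so (SCity, PName)⁺ = {SCity, PName}.
The closure contains neither all of Part1 = {SuppID, SCity, SName, PName} nor all of Part2 = {SCity, PartNo, PName}, so the common attributes are not a superkey of either fragment. The join is lossy.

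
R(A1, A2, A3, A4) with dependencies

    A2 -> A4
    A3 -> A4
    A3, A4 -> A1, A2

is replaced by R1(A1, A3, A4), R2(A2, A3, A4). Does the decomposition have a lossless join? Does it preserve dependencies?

lossless and dependency-preserving

Lossless test: (A3, A4)⁺ = {A1, A2, A3, A4}, which contains all of one fragment — lossless.
Dependency preservation: A3, A4 → A1, A2 is not contained in any single fragment, but the restricted closure of its left-hand side across the fragments still reaches the right-hand side; the remaining FDs each lie inside some fragment. All dependencies are preserved.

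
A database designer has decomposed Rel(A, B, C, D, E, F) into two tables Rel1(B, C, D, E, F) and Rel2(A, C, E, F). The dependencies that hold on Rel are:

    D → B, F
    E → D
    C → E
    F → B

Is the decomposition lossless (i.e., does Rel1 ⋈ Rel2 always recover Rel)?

Yes

Common attributes: Rel1 ∩ Rel2 = {C, E, F}.
Closure of {C, E, F}: E → D applies, adding D; F → B applies, adding B. So (C, E, F)⁺ = {B, C, D, E, F}.
This closure contains every attribute of Rel1, so Rel1 ∩ Rel2 → Rel1. The join is lossless.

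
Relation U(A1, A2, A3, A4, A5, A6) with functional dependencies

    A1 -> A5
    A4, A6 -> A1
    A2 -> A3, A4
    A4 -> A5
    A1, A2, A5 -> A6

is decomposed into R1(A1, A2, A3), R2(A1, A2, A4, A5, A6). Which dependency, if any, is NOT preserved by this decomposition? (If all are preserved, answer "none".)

A1 → A5 lies within R2.
A4, A6 → A1 lies within R2.
A2 → A3, A4: restricted closure across fragments reaches A3, A4.
A4 → A5 lies within R2.
A1, A2, A5 → A6 lies within R2.
Every dependency is enforceable on the fragments, so the decomposition is dependency-preserving.

none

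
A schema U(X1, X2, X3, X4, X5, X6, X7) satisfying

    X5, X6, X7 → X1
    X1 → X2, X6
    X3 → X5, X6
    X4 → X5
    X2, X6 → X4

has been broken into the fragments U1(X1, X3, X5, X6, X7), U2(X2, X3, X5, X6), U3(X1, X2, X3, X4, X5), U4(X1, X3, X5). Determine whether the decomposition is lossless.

Chase test. Columns are X1, X2, X3, X4, X5, X6, X7; row i has aⱼ where attribute j ∈ Ui, else bᵢⱼ.
Initial tableau (one row per fragment):
  row 1: a1 b12 a3 b14 a5 a6 a7
  row 2: b21 a2 a3 b24 a5 a6 b27
  row 3: a1 a2 a3 a4 a5 b36 b37
  row 4: a1 b42 a3 b44 a5 b46 b47
Rows 1 and 3 agree on X1; apply X1→X2, X6 and equate their X2, X6 entries.
Rows 1 and 4 agree on X1; apply X1→X2, X6 and equate their X2, X6 entries.
Rows 1 and 2 agree on X2, X6; apply X2, X6→X4 and equate their X4 entries.
Rows 1 and 3 agree on X2, X6; apply X2, X6→X4 and equate their X4 entries.
Rows 1 and 4 agree on X2, X6; apply X2, X6→X4 and equate their X4 entries.
Row 1 is now all distinguished symbols — the join is lossless.

Yes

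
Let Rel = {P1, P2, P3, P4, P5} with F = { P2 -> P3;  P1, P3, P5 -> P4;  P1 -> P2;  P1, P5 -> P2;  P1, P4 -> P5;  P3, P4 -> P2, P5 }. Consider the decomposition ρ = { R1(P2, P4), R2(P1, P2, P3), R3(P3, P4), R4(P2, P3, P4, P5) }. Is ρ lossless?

Chase test. Columns are P1, P2, P3, P4, P5; row i has aⱼ where attribute j ∈ Ri, else bᵢⱼ.
Initial tableau (one row per fragment):
  row 1: b11 a2 b13 a4 b15
  row 2: a1 a2 a3 b24 b25
  row 3: b31 b32 a3 a4 b35
  row 4: b41 a2 a3 a4 a5
Rows 1 and 2 agree on P2; apply P2→P3 and equate their P3 entries.
Rows 1 and 3 agree on P3, P4; apply P3, P4→P2, P5 and equate their P2, P5 entries.
Rows 1 and 4 agree on P3, P4; apply P3, P4→P2, P5 and equate their P2, P5 entries.
No row becomes fully distinguished — the join is lossy.

No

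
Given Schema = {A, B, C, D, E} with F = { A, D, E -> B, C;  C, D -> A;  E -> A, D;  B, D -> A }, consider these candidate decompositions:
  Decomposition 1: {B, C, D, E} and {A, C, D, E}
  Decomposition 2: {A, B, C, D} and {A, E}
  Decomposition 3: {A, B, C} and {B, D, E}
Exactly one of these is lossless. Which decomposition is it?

Decomposition 1: common = {C, D, E}, closure = {A, B, C, D, E} → lossless.
Decomposition 2: common = {A}, closure = {A} → lossy.
Decomposition 3: common = {B}, closure = {B} → lossy.

Decomposition 1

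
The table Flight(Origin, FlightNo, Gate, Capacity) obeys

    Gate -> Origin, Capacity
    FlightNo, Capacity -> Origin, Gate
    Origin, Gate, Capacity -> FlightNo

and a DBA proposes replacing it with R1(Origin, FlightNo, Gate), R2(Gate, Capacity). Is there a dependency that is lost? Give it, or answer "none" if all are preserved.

FlightNo, Capacity -> Origin, Gate

Check FlightNo, Capacity → Origin, Gate: no single fragment contains all of {Origin, FlightNo, Gate, Capacity}, and the restricted closure of {FlightNo, Capacity} across the fragments never reaches {Origin, Gate}.
Gate → Origin, Capacity is preserved.
Origin, Gate, Capacity → FlightNo is preserved.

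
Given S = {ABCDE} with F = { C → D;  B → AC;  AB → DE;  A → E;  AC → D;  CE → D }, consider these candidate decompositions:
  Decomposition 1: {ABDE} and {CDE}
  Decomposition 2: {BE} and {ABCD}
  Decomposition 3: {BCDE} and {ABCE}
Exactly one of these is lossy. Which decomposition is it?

Decomposition 1

Decomposition 1: common = {DE}, closure = {DE} → lossy.
Decomposition 2: common = {B}, closure = {ABCDE} → lossless.
Decomposition 3: common = {BCE}, closure = {ABCDE} → lossless.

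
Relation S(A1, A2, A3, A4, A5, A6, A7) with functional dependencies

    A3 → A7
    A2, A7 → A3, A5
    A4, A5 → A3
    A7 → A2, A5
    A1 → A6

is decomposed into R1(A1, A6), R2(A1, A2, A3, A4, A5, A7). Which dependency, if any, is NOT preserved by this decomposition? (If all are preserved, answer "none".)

none

A3 → A7 lies within R2.
A2, A7 → A3, A5 lies within R2.
A4, A5 → A3 lies within R2.
A7 → A2, A5 lies within R2.
A1 → A6 lies within R1.
Every dependency is enforceable on the fragments, so the decomposition is dependency-preserving.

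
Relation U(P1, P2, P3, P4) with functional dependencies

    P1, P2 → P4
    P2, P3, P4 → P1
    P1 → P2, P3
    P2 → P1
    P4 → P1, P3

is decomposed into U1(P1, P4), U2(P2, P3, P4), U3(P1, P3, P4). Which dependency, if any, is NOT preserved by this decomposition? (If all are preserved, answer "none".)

P1, P2 → P4: restricted closure across fragments reaches P4.
P2, P3, P4 → P1: restricted closure across fragments reaches P1.
P1 → P2, P3: restricted closure across fragments reaches P2, P3.
P2 → P1: restricted closure across fragments reaches P1.
P4 → P1, P3 lies within U3.
Every dependency is enforceable on the fragments, so the decomposition is dependency-preserving.

none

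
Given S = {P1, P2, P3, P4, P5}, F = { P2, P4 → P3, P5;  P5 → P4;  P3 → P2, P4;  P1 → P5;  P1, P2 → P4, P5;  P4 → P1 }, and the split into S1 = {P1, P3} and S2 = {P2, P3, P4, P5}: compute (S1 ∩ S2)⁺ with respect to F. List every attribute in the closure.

S1 ∩ S2 = {P3}.
P3 → P2, P4 applies, adding P2, P4
P4 → P1 applies, adding P1
P2, P4 → P3, P5 applies, adding P5
Closure: {P1, P2, P3, P4, P5}.

P1, P2, P3, P4, P5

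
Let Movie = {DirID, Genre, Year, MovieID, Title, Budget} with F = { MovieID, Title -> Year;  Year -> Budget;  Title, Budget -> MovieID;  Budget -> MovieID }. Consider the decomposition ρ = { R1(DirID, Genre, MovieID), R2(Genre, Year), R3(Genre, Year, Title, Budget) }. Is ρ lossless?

No

Chase test. Columns are DirID, Genre, Year, MovieID, Title, Budget; row i has aⱼ where attribute j ∈ Ri, else bᵢⱼ.
Initial tableau (one row per fragment):
  row 1: a1 a2 b13 a4 b15 b16
  row 2: b21 a2 a3 b24 b25 b26
  row 3: b31 a2 a3 b34 a5 a6
Rows 2 and 3 agree on Year; apply Year→Budget and equate their Budget entries.
Rows 2 and 3 agree on Budget; apply Budget→MovieID and equate their MovieID entries.
No row becomes fully distinguished — the join is lossy.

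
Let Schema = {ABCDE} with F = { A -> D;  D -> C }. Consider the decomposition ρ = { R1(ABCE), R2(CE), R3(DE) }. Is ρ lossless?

No

Chase test. Columns are ABCDE; row i has aⱼ where attribute j ∈ Ri, else bᵢⱼ.
Initial tableau (one row per fragment):
  row 1: a1 a2 a3 b14 a5
  row 2: b21 b22 a3 b24 a5
  row 3: b31 b32 b33 a4 a5
No row becomes fully distinguished — the join is lossy.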